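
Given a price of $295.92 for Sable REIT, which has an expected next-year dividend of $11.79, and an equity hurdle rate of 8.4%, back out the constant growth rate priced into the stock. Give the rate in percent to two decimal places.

From P₀ = D₁/(r − g), the implied growth is g = r − D₁/P₀.
g = 0.084 − 11.79/295.92 = 0.084 − 0.03984 = 0.04416

4.42%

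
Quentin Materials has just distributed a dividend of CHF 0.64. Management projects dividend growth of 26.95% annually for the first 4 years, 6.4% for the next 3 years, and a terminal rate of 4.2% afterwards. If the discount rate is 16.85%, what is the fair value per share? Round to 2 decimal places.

CHF 10.93

Three-stage DDM. Project D₁…D_7; terminal Gordon value at t=7 with g = 0.042; discount at r = 0.1685.
D_1 = 0.8125
D_2 = 1.0314
D_3 = 1.3094
D_4 = 1.6623
D_5 = 1.7687
D_6 = 1.8819
D_7 = 2.0023
TV_7 = 2.0864/(0.1685−0.042) = 16.4935
P₀ = Σ Dₜ/(1+r)ᵗ + TV_7/(1+r)^7 = 10.9326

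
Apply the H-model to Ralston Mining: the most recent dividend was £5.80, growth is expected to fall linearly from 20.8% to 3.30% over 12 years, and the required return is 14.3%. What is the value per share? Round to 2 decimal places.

£109.83

H-model: P₀ = D₀[(1+g_L) + H(g_S−g_L)]/(r−g_L), with H = 12/2 = 6.
P₀ = 5.80 × [(1+0.033) + 6×(0.208−0.033)] / (0.143−0.033)
   = 5.80 × 2.0830 / 0.11 = 109.8309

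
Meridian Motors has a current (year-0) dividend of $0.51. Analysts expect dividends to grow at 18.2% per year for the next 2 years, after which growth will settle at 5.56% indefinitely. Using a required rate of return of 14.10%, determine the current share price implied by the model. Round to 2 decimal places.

Two-stage DDM. Project D₁…D_2 at 0.182, terminal growth 0.0556, discount at r = 0.141.
D_1 = 0.6028
D_2 = 0.7125
Terminal value at t=2: TV = D_3/(r−g) = 0.7522/(0.141−0.0556) = 8.8074
P₀ = 0.6028/(1+0.141)^1 + 0.7125/(1+0.141)^2 + 8.8074/(1+0.141)^2 = 7.8408

$7.84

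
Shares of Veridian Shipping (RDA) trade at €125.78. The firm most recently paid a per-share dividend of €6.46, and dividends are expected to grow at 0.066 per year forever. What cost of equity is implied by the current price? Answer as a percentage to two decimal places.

Rearranging the constant-growth DDM: r = D₁/P₀ + g.
D₁ = 6.46 × (1 + 0.066) = 6.8864.
r = 6.8864 / 125.78 + 0.066 = 0.05475 + 0.066 = 0.12075

12.07%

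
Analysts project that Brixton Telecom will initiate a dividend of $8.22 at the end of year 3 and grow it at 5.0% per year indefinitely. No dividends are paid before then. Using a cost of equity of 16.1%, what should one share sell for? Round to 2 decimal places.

$54.94

Deferred-dividend DDM. At t=2 the remaining stream is a growing perpetuity with first payment D_3 = 8.22.
V_2 = D_3/(r−g) = 8.22/(0.161−0.05) = 74.0541
P₀ = V_2/(1+r)^2 = 74.0541/(1+0.161)^2 = 54.9395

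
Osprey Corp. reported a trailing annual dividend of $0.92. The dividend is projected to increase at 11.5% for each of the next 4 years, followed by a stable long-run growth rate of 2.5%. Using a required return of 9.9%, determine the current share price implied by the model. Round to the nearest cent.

$17.32

Two-stage DDM. Project D₁…D_4 at 0.115, terminal growth 0.025, discount at r = 0.099.
D_1 = 1.0258
D_2 = 1.1438
D_3 = 1.2753
D_4 = 1.4220
Terminal value at t=4: TV = D_5/(r−g) = 1.4575/(0.099−0.025) = 19.6961
P₀ = 1.0258/(1+0.099)^1 + 1.1438/(1+0.099)^2 + 1.2753/(1+0.099)^3 + 1.4220/(1+0.099)^4 + 19.6961/(1+0.099)^4 = 17.3176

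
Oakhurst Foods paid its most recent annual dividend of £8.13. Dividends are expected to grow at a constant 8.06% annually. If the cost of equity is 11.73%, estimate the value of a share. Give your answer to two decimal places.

£239.38

Gordon growth model: P₀ = D₁/(r − g). D₁ = 8.13 × (1 + 0.0806) = 8.7853.
P₀ = 8.7853 / (0.1173 − 0.0806) = 8.7853 / 0.0367 = 239.3809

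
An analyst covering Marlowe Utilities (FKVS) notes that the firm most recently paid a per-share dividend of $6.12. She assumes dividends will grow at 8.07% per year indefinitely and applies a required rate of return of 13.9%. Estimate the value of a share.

$113.45

Gordon growth model: P₀ = D₁/(r − g). D₁ = 6.12 × (1 + 0.0807) = 6.6139.
P₀ = 6.6139 / (0.139 − 0.0807) = 6.6139 / 0.0583 = 113.4457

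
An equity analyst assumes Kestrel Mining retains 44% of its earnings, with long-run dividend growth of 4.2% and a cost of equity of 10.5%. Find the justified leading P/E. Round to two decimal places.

8.89

Payout ratio b = 1 − 0.44 = 0.56.
Justified leading P/E = b/(r−g) = 0.56/(0.105−0.042) = 8.8889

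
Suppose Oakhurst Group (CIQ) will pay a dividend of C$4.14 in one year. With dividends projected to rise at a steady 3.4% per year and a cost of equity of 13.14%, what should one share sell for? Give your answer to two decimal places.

Gordon growth model: P₀ = D₁/(r − g), with D₁ = 4.14 given directly.
P₀ = 4.1400 / (0.1314 − 0.034) = 4.1400 / 0.0974 = 42.5051

C$42.51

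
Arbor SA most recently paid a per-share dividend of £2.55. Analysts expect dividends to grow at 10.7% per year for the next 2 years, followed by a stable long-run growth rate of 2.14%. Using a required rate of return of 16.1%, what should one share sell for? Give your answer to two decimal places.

£21.71

Two-stage DDM. Project D₁…D_2 at 0.107, terminal growth 0.0214, discount at r = 0.161.
D_1 = 2.8228
D_2 = 3.1249
Terminal value at t=2: TV = D_3/(r−g) = 3.1918/(0.161−0.0214) = 22.8637
P₀ = 2.8228/(1+0.161)^1 + 3.1249/(1+0.161)^2 + 22.8637/(1+0.161)^2 = 21.7119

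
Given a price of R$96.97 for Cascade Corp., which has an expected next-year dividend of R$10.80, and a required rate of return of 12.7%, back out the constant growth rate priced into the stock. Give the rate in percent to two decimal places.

1.56%

From P₀ = D₁/(r − g), the implied growth is g = r − D₁/P₀.
g = 0.127 − 10.80/96.97 = 0.127 − 0.11137 = 0.01563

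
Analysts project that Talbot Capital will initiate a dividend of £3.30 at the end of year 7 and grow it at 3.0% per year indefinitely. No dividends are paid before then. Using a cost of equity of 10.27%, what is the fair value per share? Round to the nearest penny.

£25.25

Deferred-dividend DDM. At t=6 the remaining stream is a growing perpetuity with first payment D_7 = 3.30.
V_6 = D_7/(r−g) = 3.30/(0.1027−0.03) = 45.3920
P₀ = V_6/(1+r)^6 = 45.3920/(1+0.1027)^6 = 25.2485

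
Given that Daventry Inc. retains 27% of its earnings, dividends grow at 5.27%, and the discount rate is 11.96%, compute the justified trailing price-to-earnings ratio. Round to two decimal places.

Payout ratio b = 1 − 0.27 = 0.73.
Justified trailing P/E = b(1+g)/(r−g) = 0.73×(1+0.0527)/(0.1196−0.0527) = 11.4869

11.49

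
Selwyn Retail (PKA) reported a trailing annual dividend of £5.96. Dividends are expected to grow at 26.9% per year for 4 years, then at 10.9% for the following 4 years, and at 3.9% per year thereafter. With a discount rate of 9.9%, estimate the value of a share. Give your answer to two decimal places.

Three-stage DDM. Project D₁…D_8; terminal Gordon value at t=8 with g = 0.039; discount at r = 0.099.
D_1 = 7.5632
D_2 = 9.5978
D_3 = 12.1795
D_4 = 15.4558
D_5 = 17.1405
D_6 = 19.0088
D_7 = 21.0808
D_8 = 23.3786
TV_8 = 24.2904/(0.099−0.039) = 404.8398
P₀ = Σ Dₜ/(1+r)ᵗ + TV_8/(1+r)^8 = 268.1920

£268.19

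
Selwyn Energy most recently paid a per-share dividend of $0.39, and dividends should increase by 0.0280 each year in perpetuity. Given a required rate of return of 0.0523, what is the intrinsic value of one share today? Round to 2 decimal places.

$16.50

Gordon growth model: P₀ = D₁/(r − g). D₁ = 0.39 × (1 + 0.028) = 0.4009.
P₀ = 0.4009 / (0.0523 − 0.028) = 0.4009 / 0.0243 = 16.4988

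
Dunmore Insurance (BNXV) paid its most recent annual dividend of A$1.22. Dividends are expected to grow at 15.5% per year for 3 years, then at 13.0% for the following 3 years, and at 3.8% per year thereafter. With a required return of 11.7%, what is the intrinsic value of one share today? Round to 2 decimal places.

A$26.40

Three-stage DDM. Project D₁…D_6; terminal Gordon value at t=6 with g = 0.038; discount at r = 0.117.
D_1 = 1.4091
D_2 = 1.6275
D_3 = 1.8798
D_4 = 2.1241
D_5 = 2.4003
D_6 = 2.7123
TV_6 = 2.8154/(0.117−0.038) = 35.6378
P₀ = Σ Dₜ/(1+r)ᵗ + TV_6/(1+r)^6 = 26.4042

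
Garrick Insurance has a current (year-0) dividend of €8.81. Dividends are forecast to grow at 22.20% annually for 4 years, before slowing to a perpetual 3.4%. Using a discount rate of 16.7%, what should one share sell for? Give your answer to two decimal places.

€121.94

Two-stage DDM. Project D₁…D_4 at 0.222, terminal growth 0.034, discount at r = 0.167.
D_1 = 10.7658
D_2 = 13.1558
D_3 = 16.0764
D_4 = 19.6454
Terminal value at t=4: TV = D_5/(r−g) = 20.3133/(0.167−0.034) = 152.7319
P₀ = 10.7658/(1+0.167)^1 + 13.1558/(1+0.167)^2 + 16.0764/(1+0.167)^3 + 19.6454/(1+0.167)^4 + 152.7319/(1+0.167)^4 = 121.9391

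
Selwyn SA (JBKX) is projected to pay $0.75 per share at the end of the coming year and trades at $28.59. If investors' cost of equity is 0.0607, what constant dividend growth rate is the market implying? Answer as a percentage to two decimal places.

3.45%

From P₀ = D₁/(r − g), the implied growth is g = r − D₁/P₀.
g = 0.0607 − 0.75/28.59 = 0.0607 − 0.02623 = 0.03447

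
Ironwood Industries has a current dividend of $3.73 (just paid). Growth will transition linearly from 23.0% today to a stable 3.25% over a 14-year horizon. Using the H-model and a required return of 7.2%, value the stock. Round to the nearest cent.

H-model: P₀ = D₀[(1+g_L) + H(g_S−g_L)]/(r−g_L), with H = 14/2 = 7.
P₀ = 3.73 × [(1+0.0325) + 7×(0.23−0.0325)] / (0.072−0.0325)
   = 3.73 × 2.4150 / 0.0395 = 228.0494

$228.05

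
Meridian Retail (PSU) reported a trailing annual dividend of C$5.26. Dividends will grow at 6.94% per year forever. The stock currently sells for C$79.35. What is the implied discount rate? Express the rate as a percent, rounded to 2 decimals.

Rearranging the constant-growth DDM: r = D₁/P₀ + g.
D₁ = 5.26 × (1 + 0.0694) = 5.6250.
r = 5.6250 / 79.35 + 0.0694 = 0.07089 + 0.0694 = 0.14029

14.03%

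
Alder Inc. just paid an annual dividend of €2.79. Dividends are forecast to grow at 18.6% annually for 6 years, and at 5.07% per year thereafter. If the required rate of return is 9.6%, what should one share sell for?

Two-stage DDM. Project D₁…D_6 at 0.186, terminal growth 0.0507, discount at r = 0.096.
D_1 = 3.3089
D_2 = 3.9244
D_3 = 4.6543
D_4 = 5.5200
D_5 = 6.5468
D_6 = 7.7645
Terminal value at t=6: TV = D_7/(r−g) = 8.1581/(0.096−0.0507) = 180.0914
P₀ = 3.3089/(1+0.096)^1 + 3.9244/(1+0.096)^2 + 4.6543/(1+0.096)^3 + 5.5200/(1+0.096)^4 + 6.5468/(1+0.096)^5 + 7.7645/(1+0.096)^6 + 180.0914/(1+0.096)^6 = 126.1699

€126.17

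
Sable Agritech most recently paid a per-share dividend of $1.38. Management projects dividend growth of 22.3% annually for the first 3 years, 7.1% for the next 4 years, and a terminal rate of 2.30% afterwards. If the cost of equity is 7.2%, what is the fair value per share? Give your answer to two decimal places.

$56.22

Three-stage DDM. Project D₁…D_7; terminal Gordon value at t=7 with g = 0.023; discount at r = 0.072.
D_1 = 1.6877
D_2 = 2.0641
D_3 = 2.5244
D_4 = 2.7036
D_5 = 2.8956
D_6 = 3.1012
D_7 = 3.3214
TV_7 = 3.3978/(0.072−0.023) = 69.3419
P₀ = Σ Dₜ/(1+r)ᵗ + TV_7/(1+r)^7 = 56.2191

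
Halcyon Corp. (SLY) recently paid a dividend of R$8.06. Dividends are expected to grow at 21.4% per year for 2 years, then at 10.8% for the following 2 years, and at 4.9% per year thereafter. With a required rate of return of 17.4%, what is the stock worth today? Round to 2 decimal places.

R$97.19

Three-stage DDM. Project D₁…D_4; terminal Gordon value at t=4 with g = 0.049; discount at r = 0.174.
D_1 = 9.7848
D_2 = 11.8788
D_3 = 13.1617
D_4 = 14.5832
TV_4 = 15.2977/(0.174−0.049) = 122.3820
P₀ = Σ Dₜ/(1+r)ᵗ + TV_4/(1+r)^4 = 97.1877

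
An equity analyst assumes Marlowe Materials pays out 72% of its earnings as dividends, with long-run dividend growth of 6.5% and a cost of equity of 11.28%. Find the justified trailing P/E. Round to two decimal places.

16.04

Justified trailing P/E = b(1+g)/(r−g) = 0.72×(1+0.065)/(0.1128−0.065) = 16.0418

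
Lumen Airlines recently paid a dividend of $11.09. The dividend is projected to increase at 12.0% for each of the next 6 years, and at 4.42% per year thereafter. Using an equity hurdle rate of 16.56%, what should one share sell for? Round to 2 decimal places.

$133.08

Two-stage DDM. Project D₁…D_6 at 0.12, terminal growth 0.0442, discount at r = 0.1656.
D_1 = 12.4208
D_2 = 13.9113
D_3 = 15.5807
D_4 = 17.4503
D_5 = 19.5444
D_6 = 21.8897
Terminal value at t=6: TV = D_7/(r−g) = 22.8572/(0.1656−0.0442) = 188.2802
P₀ = 12.4208/(1+0.1656)^1 + 13.9113/(1+0.1656)^2 + 15.5807/(1+0.1656)^3 + 17.4503/(1+0.1656)^4 + 19.5444/(1+0.1656)^5 + 21.8897/(1+0.1656)^6 + 188.2802/(1+0.1656)^6 = 133.0774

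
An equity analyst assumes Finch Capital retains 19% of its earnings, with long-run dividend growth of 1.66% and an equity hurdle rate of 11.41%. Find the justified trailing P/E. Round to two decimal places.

8.45

Payout ratio b = 1 − 0.19 = 0.81.
Justified trailing P/E = b(1+g)/(r−g) = 0.81×(1+0.0166)/(0.1141−0.0166) = 8.4456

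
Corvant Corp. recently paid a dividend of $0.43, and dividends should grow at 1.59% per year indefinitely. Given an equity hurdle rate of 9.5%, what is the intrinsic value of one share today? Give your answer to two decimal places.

$5.52

Gordon growth model: P₀ = D₁/(r − g). D₁ = 0.43 × (1 + 0.0159) = 0.4368.
P₀ = 0.4368 / (0.095 − 0.0159) = 0.4368 / 0.0791 = 5.5226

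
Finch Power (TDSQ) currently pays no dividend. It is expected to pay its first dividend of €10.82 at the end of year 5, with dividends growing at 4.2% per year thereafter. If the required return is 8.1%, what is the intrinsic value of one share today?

€203.17

Deferred-dividend DDM. At t=4 the remaining stream is a growing perpetuity with first payment D_5 = 10.82.
V_4 = D_5/(r−g) = 10.82/(0.081−0.042) = 277.4359
P₀ = V_4/(1+r)^4 = 277.4359/(1+0.081)^4 = 203.1701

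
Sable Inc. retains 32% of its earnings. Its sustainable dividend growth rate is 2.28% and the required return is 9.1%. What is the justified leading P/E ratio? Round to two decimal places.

Payout ratio b = 1 − 0.32 = 0.68.
Justified leading P/E = b/(r−g) = 0.68/(0.091−0.0228) = 9.9707

9.97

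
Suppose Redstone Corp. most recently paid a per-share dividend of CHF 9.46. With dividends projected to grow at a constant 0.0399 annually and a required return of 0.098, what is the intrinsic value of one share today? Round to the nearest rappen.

Gordon growth model: P₀ = D₁/(r − g). D₁ = 9.46 × (1 + 0.0399) = 9.8375.
P₀ = 9.8375 / (0.098 − 0.0399) = 9.8375 / 0.0581 = 169.3193

CHF 169.32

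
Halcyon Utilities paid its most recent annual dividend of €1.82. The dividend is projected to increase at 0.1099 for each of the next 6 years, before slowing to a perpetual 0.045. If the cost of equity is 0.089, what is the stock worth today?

€60.12

Two-stage DDM. Project D₁…D_6 at 0.1099, terminal growth 0.045, discount at r = 0.089.
D_1 = 2.0200
D_2 = 2.2420
D_3 = 2.4884
D_4 = 2.7619
D_5 = 3.0654
D_6 = 3.4023
Terminal value at t=6: TV = D_7/(r−g) = 3.5554/(0.089−0.045) = 80.8050
P₀ = 2.0200/(1+0.089)^1 + 2.2420/(1+0.089)^2 + 2.4884/(1+0.089)^3 + 2.7619/(1+0.089)^4 + 3.0654/(1+0.089)^5 + 3.4023/(1+0.089)^6 + 80.8050/(1+0.089)^6 = 60.1249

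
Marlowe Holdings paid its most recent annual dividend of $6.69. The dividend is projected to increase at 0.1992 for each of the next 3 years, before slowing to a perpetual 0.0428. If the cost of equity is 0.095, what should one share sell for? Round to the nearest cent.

$199.68

Two-stage DDM. Project D₁…D_3 at 0.1992, terminal growth 0.0428, discount at r = 0.095.
D_1 = 8.0226
D_2 = 9.6208
D_3 = 11.5372
Terminal value at t=3: TV = D_4/(r−g) = 12.0310/(0.095−0.0428) = 230.4791
P₀ = 8.0226/(1+0.095)^1 + 9.6208/(1+0.095)^2 + 11.5372/(1+0.095)^3 + 230.4791/(1+0.095)^3 = 199.6831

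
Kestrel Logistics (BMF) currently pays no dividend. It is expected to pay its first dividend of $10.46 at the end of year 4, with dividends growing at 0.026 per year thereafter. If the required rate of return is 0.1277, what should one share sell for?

$71.72

Deferred-dividend DDM. At t=3 the remaining stream is a growing perpetuity with first payment D_4 = 10.46.
V_3 = D_4/(r−g) = 10.46/(0.1277−0.026) = 102.8515
P₀ = V_3/(1+r)^3 = 102.8515/(1+0.1277)^3 = 71.7183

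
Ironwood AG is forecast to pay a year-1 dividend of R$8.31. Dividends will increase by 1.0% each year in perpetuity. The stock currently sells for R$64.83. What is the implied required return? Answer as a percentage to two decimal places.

Rearranging the constant-growth DDM: r = D₁/P₀ + g.
r = 8.3100 / 64.83 + 0.01 = 0.12818 + 0.01 = 0.13818

13.82%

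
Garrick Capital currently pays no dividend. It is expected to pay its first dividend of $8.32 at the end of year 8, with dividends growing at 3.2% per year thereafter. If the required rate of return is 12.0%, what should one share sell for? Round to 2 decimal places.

Deferred-dividend DDM. At t=7 the remaining stream is a growing perpetuity with first payment D_8 = 8.32.
V_7 = D_8/(r−g) = 8.32/(0.12−0.032) = 94.5455
P₀ = V_7/(1+r)^7 = 94.5455/(1+0.12)^7 = 42.7676

$42.77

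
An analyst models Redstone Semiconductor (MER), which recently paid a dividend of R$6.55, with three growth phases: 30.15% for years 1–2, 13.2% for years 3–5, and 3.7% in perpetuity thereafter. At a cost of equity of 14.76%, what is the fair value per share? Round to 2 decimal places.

R$116.26

Three-stage DDM. Project D₁…D_5; terminal Gordon value at t=5 with g = 0.037; discount at r = 0.1476.
D_1 = 8.5248
D_2 = 11.0951
D_3 = 12.5596
D_4 = 14.2175
D_5 = 16.0942
TV_5 = 16.6897/(0.1476−0.037) = 150.9012
P₀ = Σ Dₜ/(1+r)ᵗ + TV_5/(1+r)^5 = 116.2582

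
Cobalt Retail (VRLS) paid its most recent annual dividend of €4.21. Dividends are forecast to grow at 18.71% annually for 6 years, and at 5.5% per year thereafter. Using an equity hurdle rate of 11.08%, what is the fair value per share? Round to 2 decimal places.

Two-stage DDM. Project D₁…D_6 at 0.1871, terminal growth 0.055, discount at r = 0.1108.
D_1 = 4.9977
D_2 = 5.9328
D_3 = 7.0428
D_4 = 8.3605
D_5 = 9.9247
D_6 = 11.7816
Terminal value at t=6: TV = D_7/(r−g) = 12.4296/(0.1108−0.055) = 222.7533
P₀ = 4.9977/(1+0.1108)^1 + 5.9328/(1+0.1108)^2 + 7.0428/(1+0.1108)^3 + 8.3605/(1+0.1108)^4 + 9.9247/(1+0.1108)^5 + 11.7816/(1+0.1108)^6 + 222.7533/(1+0.1108)^6 = 150.6571

€150.66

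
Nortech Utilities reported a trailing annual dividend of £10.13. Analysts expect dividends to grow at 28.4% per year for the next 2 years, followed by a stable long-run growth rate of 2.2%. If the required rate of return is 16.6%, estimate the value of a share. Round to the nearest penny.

£110.62

Two-stage DDM. Project D₁…D_2 at 0.284, terminal growth 0.022, discount at r = 0.166.
D_1 = 13.0069
D_2 = 16.7009
Terminal value at t=2: TV = D_3/(r−g) = 17.0683/(0.166−0.022) = 118.5299
P₀ = 13.0069/(1+0.166)^1 + 16.7009/(1+0.166)^2 + 118.5299/(1+0.166)^2 = 110.6220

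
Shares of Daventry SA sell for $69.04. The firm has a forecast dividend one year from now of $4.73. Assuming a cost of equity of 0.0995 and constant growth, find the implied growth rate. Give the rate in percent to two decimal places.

3.10%

From P₀ = D₁/(r − g), the implied growth is g = r − D₁/P₀.
g = 0.0995 − 4.73/69.04 = 0.0995 − 0.06851 = 0.03099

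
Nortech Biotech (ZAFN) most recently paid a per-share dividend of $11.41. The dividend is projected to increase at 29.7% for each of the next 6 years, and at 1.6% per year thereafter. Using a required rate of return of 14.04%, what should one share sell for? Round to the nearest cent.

Two-stage DDM. Project D₁…D_6 at 0.297, terminal growth 0.016, discount at r = 0.1404.
D_1 = 14.7988
D_2 = 19.1940
D_3 = 24.8946
D_4 = 32.2883
D_5 = 41.8780
D_6 = 54.3157
Terminal value at t=6: TV = D_7/(r−g) = 55.1848/(0.1404−0.016) = 443.6074
P₀ = 14.7988/(1+0.1404)^1 + 19.1940/(1+0.1404)^2 + 24.8946/(1+0.1404)^3 + 32.2883/(1+0.1404)^4 + 41.8780/(1+0.1404)^5 + 54.3157/(1+0.1404)^6 + 443.6074/(1+0.1404)^6 = 311.6937

$311.69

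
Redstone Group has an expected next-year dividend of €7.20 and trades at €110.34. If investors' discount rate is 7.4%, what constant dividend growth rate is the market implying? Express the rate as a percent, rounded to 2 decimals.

0.87%

From P₀ = D₁/(r − g), the implied growth is g = r − D₁/P₀.
g = 0.074 − 7.20/110.34 = 0.074 − 0.06525 = 0.00875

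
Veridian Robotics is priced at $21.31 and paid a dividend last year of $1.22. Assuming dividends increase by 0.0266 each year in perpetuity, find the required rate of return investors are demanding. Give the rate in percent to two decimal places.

8.54%

Rearranging the constant-growth DDM: r = D₁/P₀ + g.
D₁ = 1.22 × (1 + 0.0266) = 1.2525.
r = 1.2525 / 21.31 + 0.0266 = 0.05877 + 0.0266 = 0.08537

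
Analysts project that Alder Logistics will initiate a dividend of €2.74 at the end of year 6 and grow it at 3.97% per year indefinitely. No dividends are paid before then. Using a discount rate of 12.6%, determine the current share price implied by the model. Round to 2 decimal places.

€17.54

Deferred-dividend DDM. At t=5 the remaining stream is a growing perpetuity with first payment D_6 = 2.74.
V_5 = D_6/(r−g) = 2.74/(0.126−0.0397) = 31.7497
P₀ = V_5/(1+r)^5 = 31.7497/(1+0.126)^5 = 17.5407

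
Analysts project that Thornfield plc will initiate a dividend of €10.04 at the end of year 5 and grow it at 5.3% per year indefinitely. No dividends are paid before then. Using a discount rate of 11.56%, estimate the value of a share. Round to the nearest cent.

€103.54

Deferred-dividend DDM. At t=4 the remaining stream is a growing perpetuity with first payment D_5 = 10.04.
V_4 = D_5/(r−g) = 10.04/(0.1156−0.053) = 160.3834
P₀ = V_4/(1+r)^4 = 160.3834/(1+0.1156)^4 = 103.5441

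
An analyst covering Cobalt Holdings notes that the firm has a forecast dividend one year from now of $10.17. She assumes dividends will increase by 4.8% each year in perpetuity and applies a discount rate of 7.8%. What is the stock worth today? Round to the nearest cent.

$339.00

Gordon growth model: P₀ = D₁/(r − g), with D₁ = 10.17 given directly.
P₀ = 10.1700 / (0.078 − 0.048) = 10.1700 / 0.03 = 339.0000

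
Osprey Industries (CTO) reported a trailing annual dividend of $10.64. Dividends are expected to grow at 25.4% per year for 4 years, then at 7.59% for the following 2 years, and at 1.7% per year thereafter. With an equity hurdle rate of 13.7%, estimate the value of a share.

Three-stage DDM. Project D₁…D_6; terminal Gordon value at t=6 with g = 0.017; discount at r = 0.137.
D_1 = 13.3426
D_2 = 16.7316
D_3 = 20.9814
D_4 = 26.3107
D_5 = 28.3076
D_6 = 30.4562
TV_6 = 30.9739/(0.137−0.017) = 258.1162
P₀ = Σ Dₜ/(1+r)ᵗ + TV_6/(1+r)^6 = 203.1565

$203.16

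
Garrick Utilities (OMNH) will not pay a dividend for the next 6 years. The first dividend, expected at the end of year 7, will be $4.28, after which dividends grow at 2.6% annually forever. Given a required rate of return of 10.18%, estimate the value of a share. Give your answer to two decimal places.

Deferred-dividend DDM. At t=6 the remaining stream is a growing perpetuity with first payment D_7 = 4.28.
V_6 = D_7/(r−g) = 4.28/(0.1018−0.026) = 56.4644
P₀ = V_6/(1+r)^6 = 56.4644/(1+0.1018)^6 = 31.5615

$31.56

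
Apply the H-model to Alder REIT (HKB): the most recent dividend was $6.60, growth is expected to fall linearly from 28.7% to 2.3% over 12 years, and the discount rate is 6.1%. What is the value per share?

$452.79

H-model: P₀ = D₀[(1+g_L) + H(g_S−g_L)]/(r−g_L), with H = 12/2 = 6.
P₀ = 6.60 × [(1+0.023) + 6×(0.287−0.023)] / (0.061−0.023)
   = 6.60 × 2.6070 / 0.038 = 452.7947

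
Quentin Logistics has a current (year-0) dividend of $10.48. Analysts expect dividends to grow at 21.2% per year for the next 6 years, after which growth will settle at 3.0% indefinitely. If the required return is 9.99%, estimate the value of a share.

Two-stage DDM. Project D₁…D_6 at 0.212, terminal growth 0.03, discount at r = 0.0999.
D_1 = 12.7018
D_2 = 15.3945
D_3 = 18.6582
D_4 = 22.6137
D_5 = 27.4078
D_6 = 33.2183
Terminal value at t=6: TV = D_7/(r−g) = 34.2148/(0.0999−0.03) = 489.4824
P₀ = 12.7018/(1+0.0999)^1 + 15.3945/(1+0.0999)^2 + 18.6582/(1+0.0999)^3 + 22.6137/(1+0.0999)^4 + 27.4078/(1+0.0999)^5 + 33.2183/(1+0.0999)^6 + 489.4824/(1+0.0999)^6 = 365.9839

$365.98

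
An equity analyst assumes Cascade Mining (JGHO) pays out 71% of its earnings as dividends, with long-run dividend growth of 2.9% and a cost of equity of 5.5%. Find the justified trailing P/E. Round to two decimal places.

28.10

Justified trailing P/E = b(1+g)/(r−g) = 0.71×(1+0.029)/(0.055−0.029) = 28.0996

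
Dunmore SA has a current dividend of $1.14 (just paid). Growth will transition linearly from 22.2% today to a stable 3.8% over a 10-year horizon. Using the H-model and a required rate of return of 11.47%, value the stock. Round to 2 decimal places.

H-model: P₀ = D₀[(1+g_L) + H(g_S−g_L)]/(r−g_L), with H = 10/2 = 5.
P₀ = 1.14 × [(1+0.038) + 5×(0.222−0.038)] / (0.1147−0.038)
   = 1.14 × 1.9580 / 0.0767 = 29.1020

$29.10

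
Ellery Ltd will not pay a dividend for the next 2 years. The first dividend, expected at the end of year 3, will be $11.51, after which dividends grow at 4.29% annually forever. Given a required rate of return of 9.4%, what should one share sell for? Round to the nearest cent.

$188.20

Deferred-dividend DDM. At t=2 the remaining stream is a growing perpetuity with first payment D_3 = 11.51.
V_2 = D_3/(r−g) = 11.51/(0.094−0.0429) = 225.2446
P₀ = V_2/(1+r)^2 = 225.2446/(1+0.094)^2 = 188.2001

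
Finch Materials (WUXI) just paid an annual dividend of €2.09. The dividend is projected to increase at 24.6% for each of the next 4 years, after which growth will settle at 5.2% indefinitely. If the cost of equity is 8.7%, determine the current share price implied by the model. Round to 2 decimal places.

Two-stage DDM. Project D₁…D_4 at 0.246, terminal growth 0.052, discount at r = 0.087.
D_1 = 2.6041
D_2 = 3.2448
D_3 = 4.0430
D_4 = 5.0375
Terminal value at t=4: TV = D_5/(r−g) = 5.2995/(0.087−0.052) = 151.4140
P₀ = 2.6041/(1+0.087)^1 + 3.2448/(1+0.087)^2 + 4.0430/(1+0.087)^3 + 5.0375/(1+0.087)^4 + 151.4140/(1+0.087)^4 = 120.3526

€120.35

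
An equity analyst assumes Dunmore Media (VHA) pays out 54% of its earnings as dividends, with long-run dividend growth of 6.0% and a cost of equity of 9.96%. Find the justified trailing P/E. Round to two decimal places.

Justified trailing P/E = b(1+g)/(r−g) = 0.54×(1+0.06)/(0.0996−0.06) = 14.4545

14.45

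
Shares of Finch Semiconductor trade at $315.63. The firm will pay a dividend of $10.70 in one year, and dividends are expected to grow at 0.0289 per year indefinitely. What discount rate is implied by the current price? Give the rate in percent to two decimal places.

Rearranging the constant-growth DDM: r = D₁/P₀ + g.
r = 10.7000 / 315.63 + 0.0289 = 0.03390 + 0.0289 = 0.06280

6.28%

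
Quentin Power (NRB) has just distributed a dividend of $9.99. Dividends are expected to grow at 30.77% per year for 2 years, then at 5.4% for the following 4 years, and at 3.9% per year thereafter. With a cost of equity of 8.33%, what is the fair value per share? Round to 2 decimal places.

$386.97

Three-stage DDM. Project D₁…D_6; terminal Gordon value at t=6 with g = 0.039; discount at r = 0.0833.
D_1 = 13.0639
D_2 = 17.0837
D_3 = 18.0062
D_4 = 18.9785
D_5 = 20.0034
D_6 = 21.0836
TV_6 = 21.9058/(0.0833−0.039) = 494.4883
P₀ = Σ Dₜ/(1+r)ᵗ + TV_6/(1+r)^6 = 386.9734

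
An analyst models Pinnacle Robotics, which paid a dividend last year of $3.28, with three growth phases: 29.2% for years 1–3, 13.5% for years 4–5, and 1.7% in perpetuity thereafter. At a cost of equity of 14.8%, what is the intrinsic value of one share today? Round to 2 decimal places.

Three-stage DDM. Project D₁…D_5; terminal Gordon value at t=5 with g = 0.017; discount at r = 0.148.
D_1 = 4.2378
D_2 = 5.4752
D_3 = 7.0739
D_4 = 8.0289
D_5 = 9.1128
TV_5 = 9.2677/(0.148−0.017) = 70.7461
P₀ = Σ Dₜ/(1+r)ᵗ + TV_5/(1+r)^5 = 57.1952

$57.20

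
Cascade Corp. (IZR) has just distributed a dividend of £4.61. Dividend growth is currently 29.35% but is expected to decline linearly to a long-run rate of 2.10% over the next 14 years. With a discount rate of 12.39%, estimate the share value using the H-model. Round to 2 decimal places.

H-model: P₀ = D₀[(1+g_L) + H(g_S−g_L)]/(r−g_L), with H = 14/2 = 7.
P₀ = 4.61 × [(1+0.021) + 7×(0.2935−0.021)] / (0.1239−0.021)
   = 4.61 × 2.9285 / 0.1029 = 131.1991

£131.20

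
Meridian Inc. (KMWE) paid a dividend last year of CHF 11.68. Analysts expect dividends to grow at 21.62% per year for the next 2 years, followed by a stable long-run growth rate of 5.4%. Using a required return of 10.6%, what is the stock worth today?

Two-stage DDM. Project D₁…D_2 at 0.2162, terminal growth 0.054, discount at r = 0.106.
D_1 = 14.2052
D_2 = 17.2764
Terminal value at t=2: TV = D_3/(r−g) = 18.2093/(0.106−0.054) = 350.1790
P₀ = 14.2052/(1+0.106)^1 + 17.2764/(1+0.106)^2 + 350.1790/(1+0.106)^2 = 313.2399

CHF 313.24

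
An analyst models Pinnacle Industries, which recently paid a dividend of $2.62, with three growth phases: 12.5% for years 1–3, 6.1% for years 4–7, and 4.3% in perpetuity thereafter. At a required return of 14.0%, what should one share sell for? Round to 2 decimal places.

$36.41

Three-stage DDM. Project D₁…D_7; terminal Gordon value at t=7 with g = 0.043; discount at r = 0.14.
D_1 = 2.9475
D_2 = 3.3159
D_3 = 3.7304
D_4 = 3.9580
D_5 = 4.1994
D_6 = 4.4556
D_7 = 4.7274
TV_7 = 4.9307/(0.14−0.043) = 50.8315
P₀ = Σ Dₜ/(1+r)ᵗ + TV_7/(1+r)^7 = 36.4128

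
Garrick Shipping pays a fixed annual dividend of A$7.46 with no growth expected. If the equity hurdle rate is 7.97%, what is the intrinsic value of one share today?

Zero-growth DDM (perpetuity): P₀ = D/r = 7.46 / 0.0797 = 93.6010

A$93.60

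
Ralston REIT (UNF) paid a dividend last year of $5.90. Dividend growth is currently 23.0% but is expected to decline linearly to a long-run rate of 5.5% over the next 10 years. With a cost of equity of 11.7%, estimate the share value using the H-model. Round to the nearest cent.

H-model: P₀ = D₀[(1+g_L) + H(g_S−g_L)]/(r−g_L), with H = 10/2 = 5.
P₀ = 5.90 × [(1+0.055) + 5×(0.23−0.055)] / (0.117−0.055)
   = 5.90 × 1.9300 / 0.062 = 183.6613

$183.66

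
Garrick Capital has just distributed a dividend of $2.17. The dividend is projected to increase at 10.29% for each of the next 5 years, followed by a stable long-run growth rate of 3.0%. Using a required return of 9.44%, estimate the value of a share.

$47.18

Two-stage DDM. Project D₁…D_5 at 0.1029, terminal growth 0.03, discount at r = 0.0944.
D_1 = 2.3933
D_2 = 2.6396
D_3 = 2.9112
D_4 = 3.2107
D_5 = 3.5411
Terminal value at t=5: TV = D_6/(r−g) = 3.6474/(0.0944−0.03) = 56.6359
P₀ = 2.3933/(1+0.0944)^1 + 2.6396/(1+0.0944)^2 + 2.9112/(1+0.0944)^3 + 3.2107/(1+0.0944)^4 + 3.5411/(1+0.0944)^5 + 56.6359/(1+0.0944)^5 = 47.1809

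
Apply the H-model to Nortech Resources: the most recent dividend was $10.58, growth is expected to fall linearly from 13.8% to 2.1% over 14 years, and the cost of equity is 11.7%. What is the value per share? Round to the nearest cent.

$202.78

H-model: P₀ = D₀[(1+g_L) + H(g_S−g_L)]/(r−g_L), with H = 14/2 = 7.
P₀ = 10.58 × [(1+0.021) + 7×(0.138−0.021)] / (0.117−0.021)
   = 10.58 × 1.8400 / 0.096 = 202.7833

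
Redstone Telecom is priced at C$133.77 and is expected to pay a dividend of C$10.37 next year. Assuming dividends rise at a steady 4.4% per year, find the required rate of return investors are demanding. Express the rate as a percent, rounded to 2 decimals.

Rearranging the constant-growth DDM: r = D₁/P₀ + g.
r = 10.3700 / 133.77 + 0.044 = 0.07752 + 0.044 = 0.12152

12.15%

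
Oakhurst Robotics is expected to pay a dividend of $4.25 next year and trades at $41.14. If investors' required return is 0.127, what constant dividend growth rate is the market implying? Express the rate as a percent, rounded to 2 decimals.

From P₀ = D₁/(r − g), the implied growth is g = r − D₁/P₀.
g = 0.127 − 4.25/41.14 = 0.127 − 0.10331 = 0.02369

2.37%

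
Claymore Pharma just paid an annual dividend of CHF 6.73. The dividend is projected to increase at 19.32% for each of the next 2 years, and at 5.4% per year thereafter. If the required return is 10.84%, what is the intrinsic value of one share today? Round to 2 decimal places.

CHF 166.15

Two-stage DDM. Project D₁…D_2 at 0.1932, terminal growth 0.054, discount at r = 0.1084.
D_1 = 8.0302
D_2 = 9.5817
Terminal value at t=2: TV = D_3/(r−g) = 10.0991/(0.1084−0.054) = 185.6450
P₀ = 8.0302/(1+0.1084)^1 + 9.5817/(1+0.1084)^2 + 185.6450/(1+0.1084)^2 = 166.1530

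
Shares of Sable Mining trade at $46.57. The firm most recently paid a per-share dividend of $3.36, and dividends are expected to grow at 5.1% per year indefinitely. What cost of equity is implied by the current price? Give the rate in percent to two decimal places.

Rearranging the constant-growth DDM: r = D₁/P₀ + g.
D₁ = 3.36 × (1 + 0.051) = 3.5314.
r = 3.5314 / 46.57 + 0.051 = 0.07583 + 0.051 = 0.12683

12.68%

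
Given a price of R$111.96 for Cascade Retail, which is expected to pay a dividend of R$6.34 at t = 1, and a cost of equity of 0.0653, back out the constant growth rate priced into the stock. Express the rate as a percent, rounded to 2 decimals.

From P₀ = D₁/(r − g), the implied growth is g = r − D₁/P₀.
g = 0.0653 − 6.34/111.96 = 0.0653 − 0.05663 = 0.00867

0.87%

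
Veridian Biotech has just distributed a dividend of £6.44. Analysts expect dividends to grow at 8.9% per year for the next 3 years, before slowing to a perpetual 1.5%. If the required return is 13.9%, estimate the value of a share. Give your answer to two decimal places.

Two-stage DDM. Project D₁…D_3 at 0.089, terminal growth 0.015, discount at r = 0.139.
D_1 = 7.0132
D_2 = 7.6373
D_3 = 8.3171
Terminal value at t=3: TV = D_4/(r−g) = 8.4418/(0.139−0.015) = 68.0791
P₀ = 7.0132/(1+0.139)^1 + 7.6373/(1+0.139)^2 + 8.3171/(1+0.139)^3 + 68.0791/(1+0.139)^3 = 63.7455

£63.75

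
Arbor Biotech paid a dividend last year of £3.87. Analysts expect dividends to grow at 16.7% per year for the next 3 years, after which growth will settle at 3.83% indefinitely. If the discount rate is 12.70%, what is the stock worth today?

£62.75

Two-stage DDM. Project D₁…D_3 at 0.167, terminal growth 0.0383, discount at r = 0.127.
D_1 = 4.5163
D_2 = 5.2705
D_3 = 6.1507
Terminal value at t=3: TV = D_4/(r−g) = 6.3863/(0.127−0.0383) = 71.9984
P₀ = 4.5163/(1+0.127)^1 + 5.2705/(1+0.127)^2 + 6.1507/(1+0.127)^3 + 71.9984/(1+0.127)^3 = 62.7518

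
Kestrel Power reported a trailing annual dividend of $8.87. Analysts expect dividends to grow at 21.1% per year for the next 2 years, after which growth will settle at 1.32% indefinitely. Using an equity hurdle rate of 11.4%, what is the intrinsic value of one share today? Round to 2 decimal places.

$125.48

Two-stage DDM. Project D₁…D_2 at 0.211, terminal growth 0.0132, discount at r = 0.114.
D_1 = 10.7416
D_2 = 13.0080
Terminal value at t=2: TV = D_3/(r−g) = 13.1797/(0.114−0.0132) = 130.7515
P₀ = 10.7416/(1+0.114)^1 + 13.0080/(1+0.114)^2 + 130.7515/(1+0.114)^2 = 125.4844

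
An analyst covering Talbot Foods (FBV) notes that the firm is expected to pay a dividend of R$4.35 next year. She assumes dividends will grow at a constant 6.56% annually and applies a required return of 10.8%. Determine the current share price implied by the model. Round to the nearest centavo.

Gordon growth model: P₀ = D₁/(r − g), with D₁ = 4.35 given directly.
P₀ = 4.3500 / (0.108 − 0.0656) = 4.3500 / 0.0424 = 102.5943

R$102.59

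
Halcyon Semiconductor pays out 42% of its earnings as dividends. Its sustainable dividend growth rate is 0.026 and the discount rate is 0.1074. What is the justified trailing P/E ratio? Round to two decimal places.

5.29

Justified trailing P/E = b(1+g)/(r−g) = 0.42×(1+0.026)/(0.1074−0.026) = 5.2939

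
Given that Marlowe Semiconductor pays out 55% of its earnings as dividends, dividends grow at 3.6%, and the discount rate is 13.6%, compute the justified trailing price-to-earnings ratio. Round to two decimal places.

5.70

Justified trailing P/E = b(1+g)/(r−g) = 0.55×(1+0.036)/(0.136−0.036) = 5.6980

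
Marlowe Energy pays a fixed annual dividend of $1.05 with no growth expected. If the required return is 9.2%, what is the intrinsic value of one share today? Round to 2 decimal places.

$11.41

Zero-growth DDM (perpetuity): P₀ = D/r = 1.05 / 0.092 = 11.4130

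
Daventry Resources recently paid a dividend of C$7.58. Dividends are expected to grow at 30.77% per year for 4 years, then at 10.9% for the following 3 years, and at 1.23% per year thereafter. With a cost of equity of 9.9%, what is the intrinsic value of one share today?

Three-stage DDM. Project D₁…D_7; terminal Gordon value at t=7 with g = 0.0123; discount at r = 0.099.
D_1 = 9.9124
D_2 = 12.9624
D_3 = 16.9509
D_4 = 22.1667
D_5 = 24.5829
D_6 = 27.2624
D_7 = 30.2341
TV_7 = 30.6059/(0.099−0.0123) = 353.0096
P₀ = Σ Dₜ/(1+r)ᵗ + TV_7/(1+r)^7 = 276.4447

C$276.44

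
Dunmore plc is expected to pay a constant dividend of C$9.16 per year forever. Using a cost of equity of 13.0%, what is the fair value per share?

Zero-growth DDM (perpetuity): P₀ = D/r = 9.16 / 0.13 = 70.4615

C$70.46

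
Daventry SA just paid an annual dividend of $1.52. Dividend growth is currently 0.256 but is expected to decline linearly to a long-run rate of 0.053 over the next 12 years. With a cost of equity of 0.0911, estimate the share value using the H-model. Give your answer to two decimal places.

$90.60

H-model: P₀ = D₀[(1+g_L) + H(g_S−g_L)]/(r−g_L), with H = 12/2 = 6.
P₀ = 1.52 × [(1+0.053) + 6×(0.256−0.053)] / (0.0911−0.053)
   = 1.52 × 2.2710 / 0.0381 = 90.6016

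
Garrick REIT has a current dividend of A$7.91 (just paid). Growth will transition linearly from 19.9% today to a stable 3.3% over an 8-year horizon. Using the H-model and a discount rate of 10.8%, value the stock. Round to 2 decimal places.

H-model: P₀ = D₀[(1+g_L) + H(g_S−g_L)]/(r−g_L), with H = 8/2 = 4.
P₀ = 7.91 × [(1+0.033) + 4×(0.199−0.033)] / (0.108−0.033)
   = 7.91 × 1.6970 / 0.075 = 178.9769

A$178.98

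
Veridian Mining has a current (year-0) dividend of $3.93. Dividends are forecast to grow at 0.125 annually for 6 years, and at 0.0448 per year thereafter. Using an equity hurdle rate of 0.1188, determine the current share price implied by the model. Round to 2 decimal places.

$81.40

Two-stage DDM. Project D₁…D_6 at 0.125, terminal growth 0.0448, discount at r = 0.1188.
D_1 = 4.4213
D_2 = 4.9739
D_3 = 5.5956
D_4 = 6.2951
D_5 = 7.0820
D_6 = 7.9672
Terminal value at t=6: TV = D_7/(r−g) = 8.3242/(0.1188−0.0448) = 112.4888
P₀ = 4.4213/(1+0.1188)^1 + 4.9739/(1+0.1188)^2 + 5.5956/(1+0.1188)^3 + 6.2951/(1+0.1188)^4 + 7.0820/(1+0.1188)^5 + 7.9672/(1+0.1188)^6 + 112.4888/(1+0.1188)^6 = 81.3997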